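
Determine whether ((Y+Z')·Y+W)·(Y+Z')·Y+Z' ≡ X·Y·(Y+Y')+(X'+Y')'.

No

E1: ((Y+Z')·Y+W)·(Y+Z')·Y+Z'
    = (Y+Z')·Y+Z'   (absorption)
    = Y+Z'   (absorption)
E2: X·Y·(Y+Y')+(X'+Y')'
    = X·Y+(X'+Y')'   (complement / identity)
    = X·Y+X·Y   (De Morgan)
    = X·Y   (idempotence)
These differ: at W=0, X=0, Y=0, Z=0, E1 = 1 but E2 = 0.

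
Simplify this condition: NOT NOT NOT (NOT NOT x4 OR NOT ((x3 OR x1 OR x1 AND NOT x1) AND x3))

NOT x4 AND x3

NOT NOT NOT (NOT NOT x4 OR NOT ((x3 OR x1 OR x1 AND NOT x1) AND x3))
= NOT NOT NOT (NOT NOT x4 OR NOT ((x3 OR x1) AND x3))   [complement / identity]
= NOT NOT (NOT x4 AND (x3 OR x1) AND x3)   [De Morgan]
= NOT x4 AND (x3 OR x1) AND x3   [double negation]
= NOT x4 AND x3   [absorption]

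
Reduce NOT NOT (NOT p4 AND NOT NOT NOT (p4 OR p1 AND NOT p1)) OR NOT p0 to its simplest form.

NOT p4 OR NOT p0

NOT NOT (NOT p4 AND NOT NOT NOT (p4 OR p1 AND NOT p1)) OR NOT p0
= NOT p4 AND NOT NOT NOT (p4 OR p1 AND NOT p1) OR NOT p0   (double negation)
= NOT p4 AND NOT NOT NOT p4 OR NOT p0   (complement / identity)
= NOT p4 AND NOT p4 OR NOT p0   (double negation)
= NOT p4 OR NOT p0   (idempotence)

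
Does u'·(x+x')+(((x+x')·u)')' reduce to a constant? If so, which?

u'·(x+x')+(((x+x')·u)')'
= u'·(x+x')+(x+x')·u   (double negation)
= x+x'   (distribution)
= 1   (complement)

yes, True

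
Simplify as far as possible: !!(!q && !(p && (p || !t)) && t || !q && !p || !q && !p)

!q && !p

!!(!q && !(p && (p || !t)) && t || !q && !p || !q && !p)
= !!(!q && !(p && (p || !t)) && t || !q && !p)
= !!(!q && !p && t || !q && !p)
= !!(!q && !p)
= !q && !p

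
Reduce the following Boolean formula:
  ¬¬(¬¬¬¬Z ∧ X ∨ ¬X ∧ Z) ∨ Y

¬¬(¬¬¬¬Z ∧ X ∨ ¬X ∧ Z) ∨ Y
= ¬¬(¬¬Z ∧ X ∨ ¬X ∧ Z) ∨ Y   — double negation
= ¬¬Z ∧ X ∨ ¬X ∧ Z ∨ Y   — double negation
= Z ∧ X ∨ ¬X ∧ Z ∨ Y   — double negation
= Z ∨ Y   — distribution

Z ∨ Y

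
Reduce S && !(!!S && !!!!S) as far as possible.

false

S && !(!!S && !!!!S)
= S && (!S || !!!S)   — De Morgan
= S && (!S || !S)   — double negation
= S && !S   — idempotence
= false   — complement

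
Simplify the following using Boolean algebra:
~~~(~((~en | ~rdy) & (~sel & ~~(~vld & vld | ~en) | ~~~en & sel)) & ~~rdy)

~~~(~((~en | ~rdy) & (~sel & ~~(~vld & vld | ~en) | ~~~en & sel)) & ~~rdy)
= ~(~((~en | ~rdy) & (~sel & ~~(~vld & vld | ~en) | ~~~en & sel)) & ~~rdy)   — double negation
= ~(~((~en | ~rdy) & (~sel & ~~~en | ~~~en & sel)) & ~~rdy)   — complement / identity
= ~(~((~en | ~rdy) & ~~~en) & ~~rdy)   — distribution
= ~(~((~en | ~rdy) & ~en) & ~~rdy)   — double negation
= (~en | ~rdy) & ~en | ~rdy   — De Morgan
= ~en | ~rdy   — absorption

~en | ~rdy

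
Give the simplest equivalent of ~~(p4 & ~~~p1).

~~(p4 & ~~~p1)
= ~~(p4 & ~p1)   (double negation)
= p4 & ~p1   (double negation)

p4 & ~p1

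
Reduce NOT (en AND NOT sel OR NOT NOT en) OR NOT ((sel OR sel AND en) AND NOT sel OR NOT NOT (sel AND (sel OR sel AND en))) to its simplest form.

NOT (en AND NOT sel OR NOT NOT en) OR NOT ((sel OR sel AND en) AND NOT sel OR NOT NOT (sel AND (sel OR sel AND en)))
= NOT (en AND NOT sel OR NOT NOT en) OR NOT ((sel OR sel AND en) AND NOT sel OR sel AND (sel OR sel AND en))   — double negation
= NOT (en AND NOT sel OR NOT NOT en) OR NOT (sel OR sel AND en)   — distribution
= NOT (en AND NOT sel OR en) OR NOT (sel OR sel AND en)   — double negation
= NOT en OR NOT (sel OR sel AND en)   — absorption
= NOT en OR NOT sel   — absorption

NOT en OR NOT sel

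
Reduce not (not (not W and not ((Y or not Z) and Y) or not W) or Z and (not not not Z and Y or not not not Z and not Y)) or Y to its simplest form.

not (not (not W and not ((Y or not Z) and Y) or not W) or Z and (not not not Z and Y or not not not Z and not Y)) or Y
= not (not (not W and not Y or not W) or Z and (not not not Z and Y or not not not Z and not Y)) or Y
= not (not not W or Z and (not not not Z and Y or not not not Z and not Y)) or Y
= not (not not W or Z and not not not Z) or Y
= not (not not W or Z and not Z) or Y
= not not not W or Y
= not W or Y

not W or Y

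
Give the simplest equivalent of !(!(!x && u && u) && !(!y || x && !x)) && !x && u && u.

!x && u

!(!(!x && u && u) && !(!y || x && !x)) && !x && u && u
= (!x && u && u || !y || x && !x) && !x && u && u   — De Morgan
= (!x && u && u || !y) && !x && u && u   — complement / identity
= !x && u && u   — absorption
= !x && u   — idempotence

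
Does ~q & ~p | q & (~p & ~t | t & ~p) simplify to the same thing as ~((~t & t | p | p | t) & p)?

E1: ~q & ~p | q & (~p & ~t | t & ~p)
    = ~q & ~p | q & ~p & (~t | t)   [distribution]
    = ~q & ~p | q & ~p   [complement / identity]
    = ~p   [distribution]
E2: ~((~t & t | p | p | t) & p)
    = ~((p | p | t) & p)   [complement / identity]
    = ~((p | t) & p)   [idempotence]
    = ~p   [absorption]
Both reduce to ~p, so they are equivalent.

Yes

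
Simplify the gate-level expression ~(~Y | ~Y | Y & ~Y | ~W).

~(~Y | ~Y | Y & ~Y | ~W)
= ~(~Y | ~Y | ~W)   [complement / identity]
= ~(~Y | ~W)   [idempotence]
= Y & W   [De Morgan]

Y & W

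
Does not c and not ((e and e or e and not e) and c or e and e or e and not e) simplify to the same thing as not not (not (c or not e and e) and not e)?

E1: not c and not ((e and e or e and not e) and c or e and e or e and not e)
    = not c and not (e and e or e and not e)
    = not c and not e
E2: not not (not (c or not e and e) and not e)
    = not not (not c and not e)
    = not c and not e
Both reduce to not c and not e, so they are equivalent.

Yes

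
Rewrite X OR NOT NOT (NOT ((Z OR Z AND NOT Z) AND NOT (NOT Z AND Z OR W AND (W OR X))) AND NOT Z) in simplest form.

X OR NOT Z

X OR NOT NOT (NOT ((Z OR Z AND NOT Z) AND NOT (NOT Z AND Z OR W AND (W OR X))) AND NOT Z)
= X OR NOT ((Z OR Z AND NOT Z) AND NOT (NOT Z AND Z OR W AND (W OR X)) OR Z)   — De Morgan
= X OR NOT ((Z OR Z AND NOT Z) AND NOT (NOT Z AND Z OR W) OR Z)   — absorption
= X OR NOT ((Z OR Z AND NOT Z) AND NOT W OR Z)   — complement / identity
= X OR NOT (Z AND NOT W OR Z)   — complement / identity
= X OR NOT Z   — absorption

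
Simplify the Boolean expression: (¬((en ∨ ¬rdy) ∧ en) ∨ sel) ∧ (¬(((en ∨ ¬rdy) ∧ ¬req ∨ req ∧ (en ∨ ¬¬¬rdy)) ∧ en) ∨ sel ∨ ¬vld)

(¬((en ∨ ¬rdy) ∧ en) ∨ sel) ∧ (¬(((en ∨ ¬rdy) ∧ ¬req ∨ req ∧ (en ∨ ¬¬¬rdy)) ∧ en) ∨ sel ∨ ¬vld)
= (¬((en ∨ ¬rdy) ∧ en) ∨ sel) ∧ (¬(((en ∨ ¬rdy) ∧ ¬req ∨ req ∧ (en ∨ ¬rdy)) ∧ en) ∨ sel ∨ ¬vld)   — double negation
= (¬((en ∨ ¬rdy) ∧ en) ∨ sel) ∧ (¬((en ∨ ¬rdy) ∧ en) ∨ sel ∨ ¬vld)   — distribution
= ¬((en ∨ ¬rdy) ∧ en) ∨ sel   — absorption
= ¬en ∨ sel   — absorption

¬en ∨ sel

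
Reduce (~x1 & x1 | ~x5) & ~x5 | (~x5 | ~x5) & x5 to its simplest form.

~x5

(~x1 & x1 | ~x5) & ~x5 | (~x5 | ~x5) & x5
= ~x5 & ~x5 | (~x5 | ~x5) & x5   [complement / identity]
= ~x5 & ~x5 | ~x5 & x5   [idempotence]
= ~x5   [distribution]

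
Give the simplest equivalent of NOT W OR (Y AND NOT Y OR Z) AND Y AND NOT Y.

NOT W

NOT W OR (Y AND NOT Y OR Z) AND Y AND NOT Y
= NOT W OR Y AND NOT Y   (absorption)
= NOT W   (complement / identity)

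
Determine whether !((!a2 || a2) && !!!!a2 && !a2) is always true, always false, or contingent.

always true

!((!a2 || a2) && !!!!a2 && !a2)
= !((!a2 || a2) && !!a2 && !a2)   — double negation
= !(!!a2 && !a2)   — complement / identity
= !a2 || a2   — De Morgan
= true   — complement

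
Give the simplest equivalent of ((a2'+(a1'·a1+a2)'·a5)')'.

((a2'+(a1'·a1+a2)'·a5)')'
= ((a2'+a2'·a5)')'
= a2'+a2'·a5
= a2'

a2'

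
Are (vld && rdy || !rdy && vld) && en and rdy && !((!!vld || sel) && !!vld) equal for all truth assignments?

No

E1: (vld && rdy || !rdy && vld) && en
    = vld && (rdy || !rdy) && en
    = vld && en
E2: rdy && !((!!vld || sel) && !!vld)
    = rdy && !((!!vld || sel) && vld)
    = rdy && !((vld || sel) && vld)
    = rdy && !vld
These differ: at en=0, rdy=1, sel=0, vld=0, E1 = 0 but E2 = 1.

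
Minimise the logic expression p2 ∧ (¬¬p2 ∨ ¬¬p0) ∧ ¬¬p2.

p2 ∧ (¬¬p2 ∨ ¬¬p0) ∧ ¬¬p2
= p2 ∧ (p2 ∨ ¬¬p0) ∧ ¬¬p2   — double negation
= p2 ∧ (p2 ∨ ¬¬p0) ∧ p2   — double negation
= p2 ∧ (p2 ∨ p0) ∧ p2   — double negation
= p2 ∧ p2   — absorption
= p2   — idempotence

p2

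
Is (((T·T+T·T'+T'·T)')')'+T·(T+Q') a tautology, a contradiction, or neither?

tautology

(((T·T+T·T'+T'·T)')')'+T·(T+Q')
= (((T·T+T·T')')')'+T·(T+Q')
= ((T')')'+T·(T+Q')
= ((T')')'+T
= T'+T
= 1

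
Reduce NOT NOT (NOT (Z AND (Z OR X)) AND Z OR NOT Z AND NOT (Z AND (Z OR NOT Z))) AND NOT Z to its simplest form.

NOT NOT (NOT (Z AND (Z OR X)) AND Z OR NOT Z AND NOT (Z AND (Z OR NOT Z))) AND NOT Z
= NOT NOT (NOT Z AND Z OR NOT Z AND NOT (Z AND (Z OR NOT Z))) AND NOT Z   (absorption)
= NOT NOT (NOT Z AND Z OR NOT Z AND NOT Z) AND NOT Z   (complement / identity)
= NOT NOT NOT Z AND NOT Z   (distribution)
= NOT Z AND NOT Z   (double negation)
= NOT Z   (idempotence)

NOT Z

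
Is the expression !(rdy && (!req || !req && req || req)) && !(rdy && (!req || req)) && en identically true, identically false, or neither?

neither

!(rdy && (!req || !req && req || req)) && !(rdy && (!req || req)) && en
= !(rdy && (!req || req)) && !(rdy && (!req || req)) && en   [complement / identity]
= !(rdy && (!req || req)) && en   [idempotence]
= !rdy && en   [complement / identity]
This depends on en, rdy, so it is not a constant.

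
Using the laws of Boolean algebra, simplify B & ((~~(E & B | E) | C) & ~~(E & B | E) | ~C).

B & ((~~(E & B | E) | C) & ~~(E & B | E) | ~C)
= B & (~~(E & B | E) | ~C)
= B & (E & B | E | ~C)
= B & (E | ~C)

B & (E | ~C)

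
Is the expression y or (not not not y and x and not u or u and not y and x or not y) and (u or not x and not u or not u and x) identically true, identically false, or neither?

y or (not not not y and x and not u or u and not y and x or not y) and (u or not x and not u or not u and x)
= y or (not y and x and not u or u and not y and x or not y) and (u or not x and not u or not u and x)   — double negation
= y or (not y and x and not u or u and not y and x or not y) and (u or not u)   — distribution
= y or not y and x and not u or u and not y and x or not y   — complement / identity
= y or not y and x or not y   — distribution
= y or not y   — absorption
= True   — complement

identically true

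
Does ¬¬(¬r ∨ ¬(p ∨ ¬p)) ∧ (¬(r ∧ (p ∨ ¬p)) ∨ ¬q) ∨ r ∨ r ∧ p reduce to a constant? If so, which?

yes, True

¬¬(¬r ∨ ¬(p ∨ ¬p)) ∧ (¬(r ∧ (p ∨ ¬p)) ∨ ¬q) ∨ r ∨ r ∧ p
= ¬(r ∧ (p ∨ ¬p)) ∧ (¬(r ∧ (p ∨ ¬p)) ∨ ¬q) ∨ r ∨ r ∧ p   [De Morgan]
= ¬(r ∧ (p ∨ ¬p)) ∨ r ∨ r ∧ p   [absorption]
= ¬(r ∧ (p ∨ ¬p)) ∨ r   [absorption]
= ¬r ∨ r   [complement / identity]
= True   [complement]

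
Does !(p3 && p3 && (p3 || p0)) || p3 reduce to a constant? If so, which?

yes, True

!(p3 && p3 && (p3 || p0)) || p3
= !(p3 && (p3 || p0)) || p3   [idempotence]
= !p3 || p3   [absorption]
= true   [complement]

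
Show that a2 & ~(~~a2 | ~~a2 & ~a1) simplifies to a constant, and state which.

a2 & ~(~~a2 | ~~a2 & ~a1)
= a2 & ~~~a2   [absorption]
= a2 & ~a2   [double negation]
= 0   [complement]

0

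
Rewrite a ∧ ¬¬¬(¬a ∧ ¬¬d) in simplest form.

a

a ∧ ¬¬¬(¬a ∧ ¬¬d)
= a ∧ ¬(¬a ∧ ¬¬d)   (double negation)
= a ∧ (a ∨ ¬d)   (De Morgan)
= a   (absorption)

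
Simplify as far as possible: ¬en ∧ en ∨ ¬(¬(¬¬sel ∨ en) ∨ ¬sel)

¬en ∧ en ∨ ¬(¬(¬¬sel ∨ en) ∨ ¬sel)
= ¬en ∧ en ∨ ¬(¬(sel ∨ en) ∨ ¬sel)   (double negation)
= ¬en ∧ en ∨ (sel ∨ en) ∧ sel   (De Morgan)
= (sel ∨ en) ∧ sel   (complement / identity)
= sel   (absorption)

sel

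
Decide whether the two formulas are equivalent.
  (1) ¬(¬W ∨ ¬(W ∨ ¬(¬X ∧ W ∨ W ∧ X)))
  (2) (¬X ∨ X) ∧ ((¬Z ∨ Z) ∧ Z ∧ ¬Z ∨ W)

E1: ¬(¬W ∨ ¬(W ∨ ¬(¬X ∧ W ∨ W ∧ X)))
    = ¬(¬W ∨ ¬(W ∨ ¬W))   [distribution]
    = W ∧ (W ∨ ¬W)   [De Morgan]
    = W   [complement / identity]
E2: (¬X ∨ X) ∧ ((¬Z ∨ Z) ∧ Z ∧ ¬Z ∨ W)
    = (¬X ∨ X) ∧ (Z ∧ ¬Z ∨ W)   [complement / identity]
    = Z ∧ ¬Z ∨ W   [complement / identity]
    = W   [complement / identity]
Both reduce to W, so they are equivalent.

Yes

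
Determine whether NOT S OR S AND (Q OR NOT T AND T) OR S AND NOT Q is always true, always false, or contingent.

NOT S OR S AND (Q OR NOT T AND T) OR S AND NOT Q
= NOT S OR S AND Q OR S AND NOT Q   — complement / identity
= NOT S OR S   — distribution
= TRUE   — complement

always true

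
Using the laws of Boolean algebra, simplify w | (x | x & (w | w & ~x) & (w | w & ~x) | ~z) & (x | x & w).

w | x

w | (x | x & (w | w & ~x) & (w | w & ~x) | ~z) & (x | x & w)
= w | (x | x & (w | w & ~x) | ~z) & (x | x & w)   (idempotence)
= w | (x | x & w | ~z) & (x | x & w)   (absorption)
= w | x | x & w   (absorption)
= w | x   (absorption)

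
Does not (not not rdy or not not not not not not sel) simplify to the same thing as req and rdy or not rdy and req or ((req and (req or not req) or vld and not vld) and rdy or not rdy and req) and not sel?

E1: not (not not rdy or not not not not not not sel)
    = not rdy and not not not not not sel
    = not rdy and not not not sel
    = not rdy and not sel
E2: req and rdy or not rdy and req or ((req and (req or not req) or vld and not vld) and rdy or not rdy and req) and not sel
    = req and rdy or not rdy and req or ((req or vld and not vld) and rdy or not rdy and req) and not sel
    = req and rdy or not rdy and req or (req and rdy or not rdy and req) and not sel
    = req and rdy or not rdy and req
    = req
These differ: at rdy=0, req=1, sel=1, vld=0, E1 = 0 but E2 = 1.

No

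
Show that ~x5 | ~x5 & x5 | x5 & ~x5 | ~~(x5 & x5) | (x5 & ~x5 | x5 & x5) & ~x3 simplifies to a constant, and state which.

1

~x5 | ~x5 & x5 | x5 & ~x5 | ~~(x5 & x5) | (x5 & ~x5 | x5 & x5) & ~x3
= ~x5 | ~x5 & x5 | x5 & ~x5 | x5 & x5 | (x5 & ~x5 | x5 & x5) & ~x3   — double negation
= ~x5 | ~x5 & x5 | x5 & ~x5 | x5 & x5   — absorption
= ~x5 | x5 & ~x5 | x5 & x5   — complement / identity
= ~x5 | x5   — distribution
= 1   — complement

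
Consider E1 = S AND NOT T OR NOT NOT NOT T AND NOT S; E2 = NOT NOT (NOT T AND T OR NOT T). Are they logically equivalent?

Yes

E1: S AND NOT T OR NOT NOT NOT T AND NOT S
    = S AND NOT T OR NOT T AND NOT S   (double negation)
    = NOT T   (distribution)
E2: NOT NOT (NOT T AND T OR NOT T)
    = NOT T AND T OR NOT T   (double negation)
    = NOT T   (complement / identity)
Both reduce to NOT T, so they are equivalent.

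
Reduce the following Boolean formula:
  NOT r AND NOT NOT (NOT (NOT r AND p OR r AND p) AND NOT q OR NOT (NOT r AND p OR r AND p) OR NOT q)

NOT r AND (NOT p OR NOT q)

NOT r AND NOT NOT (NOT (NOT r AND p OR r AND p) AND NOT q OR NOT (NOT r AND p OR r AND p) OR NOT q)
= NOT r AND NOT NOT (NOT (NOT r AND p OR r AND p) OR NOT q)   — absorption
= NOT r AND (NOT (NOT r AND p OR r AND p) OR NOT q)   — double negation
= NOT r AND (NOT p OR NOT q)   — distribution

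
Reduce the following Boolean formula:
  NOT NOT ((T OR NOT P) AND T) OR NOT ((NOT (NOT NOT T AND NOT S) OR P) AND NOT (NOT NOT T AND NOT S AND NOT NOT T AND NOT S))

NOT NOT ((T OR NOT P) AND T) OR NOT ((NOT (NOT NOT T AND NOT S) OR P) AND NOT (NOT NOT T AND NOT S AND NOT NOT T AND NOT S))
= NOT NOT T OR NOT ((NOT (NOT NOT T AND NOT S) OR P) AND NOT (NOT NOT T AND NOT S AND NOT NOT T AND NOT S))   — absorption
= NOT NOT T OR NOT ((NOT (NOT NOT T AND NOT S) OR P) AND NOT (NOT NOT T AND NOT S))   — idempotence
= NOT NOT T OR NOT NOT (NOT NOT T AND NOT S)   — absorption
= NOT NOT T OR NOT NOT T AND NOT S   — double negation
= NOT NOT T   — absorption
= T   — double negation

T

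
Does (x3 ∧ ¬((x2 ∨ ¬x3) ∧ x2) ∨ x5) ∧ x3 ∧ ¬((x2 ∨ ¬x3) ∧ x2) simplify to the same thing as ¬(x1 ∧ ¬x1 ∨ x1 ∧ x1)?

E1: (x3 ∧ ¬((x2 ∨ ¬x3) ∧ x2) ∨ x5) ∧ x3 ∧ ¬((x2 ∨ ¬x3) ∧ x2)
    = x3 ∧ ¬((x2 ∨ ¬x3) ∧ x2)
    = x3 ∧ ¬x2
E2: ¬(x1 ∧ ¬x1 ∨ x1 ∧ x1)
    = ¬x1
These differ: at x1=0, x2=0, x3=0, x5=1, E1 = 0 but E2 = 1.

No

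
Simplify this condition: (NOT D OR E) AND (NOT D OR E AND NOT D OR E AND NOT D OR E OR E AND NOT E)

(NOT D OR E) AND (NOT D OR E AND NOT D OR E AND NOT D OR E OR E AND NOT E)
= (NOT D OR E) AND (NOT D OR E AND NOT D OR E AND NOT D OR E)   [complement / identity]
= (NOT D OR E) AND (NOT D OR E AND NOT D OR E)   [idempotence]
= (NOT D OR E) AND (NOT D OR E)   [absorption]
= NOT D OR E   [idempotence]

NOT D OR E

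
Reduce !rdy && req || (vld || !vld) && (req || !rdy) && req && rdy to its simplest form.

req

!rdy && req || (vld || !vld) && (req || !rdy) && req && rdy
= !rdy && req || (req || !rdy) && req && rdy   [complement / identity]
= !rdy && req || req && rdy   [absorption]
= req   [distribution]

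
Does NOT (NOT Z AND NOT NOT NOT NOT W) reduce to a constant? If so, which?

NOT (NOT Z AND NOT NOT NOT NOT W)
= NOT (NOT Z AND NOT NOT W)   — double negation
= Z OR NOT W   — De Morgan
This depends on W, Z, so it is not a constant.

no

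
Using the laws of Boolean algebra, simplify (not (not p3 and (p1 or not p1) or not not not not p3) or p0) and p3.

(not (not p3 and (p1 or not p1) or not not not not p3) or p0) and p3
= (not (not p3 or not not not not p3) or p0) and p3   [complement / identity]
= (p3 and not not not p3 or p0) and p3   [De Morgan]
= (p3 and not p3 or p0) and p3   [double negation]
= p0 and p3   [complement / identity]

p0 and p3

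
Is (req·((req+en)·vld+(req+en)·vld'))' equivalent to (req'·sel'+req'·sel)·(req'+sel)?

Yes

E1: (req·((req+en)·vld+(req+en)·vld'))'
    = (req·(req+en))'   — distribution
    = req'   — absorption
E2: (req'·sel'+req'·sel)·(req'+sel)
    = req'·(req'+sel)   — distribution
    = req'   — absorption
Both reduce to req', so they are equivalent.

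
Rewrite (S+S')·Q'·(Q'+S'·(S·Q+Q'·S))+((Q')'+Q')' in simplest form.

Q'

(S+S')·Q'·(Q'+S'·(S·Q+Q'·S))+((Q')'+Q')'
= Q'·(Q'+S'·(S·Q+Q'·S))+((Q')'+Q')'   (complement / identity)
= Q'·(Q'+S'·S)+((Q')'+Q')'   (distribution)
= Q'·(Q'+S'·S)+Q'·Q   (De Morgan)
= Q'·Q'+Q'·Q   (complement / identity)
= Q'   (distribution)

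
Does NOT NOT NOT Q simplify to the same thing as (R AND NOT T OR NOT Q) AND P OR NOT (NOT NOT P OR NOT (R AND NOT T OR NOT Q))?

E1: NOT NOT NOT Q
    = NOT Q   — double negation
E2: (R AND NOT T OR NOT Q) AND P OR NOT (NOT NOT P OR NOT (R AND NOT T OR NOT Q))
    = (R AND NOT T OR NOT Q) AND P OR NOT P AND (R AND NOT T OR NOT Q)   — De Morgan
    = R AND NOT T OR NOT Q   — distribution
These differ: at P=0, Q=1, R=1, T=0, E1 = 0 but E2 = 1.

No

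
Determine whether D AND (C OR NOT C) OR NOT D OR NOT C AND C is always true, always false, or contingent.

always true

D AND (C OR NOT C) OR NOT D OR NOT C AND C
= D OR NOT D OR NOT C AND C   [complement / identity]
= D OR NOT D   [complement / identity]
= TRUE   [complement]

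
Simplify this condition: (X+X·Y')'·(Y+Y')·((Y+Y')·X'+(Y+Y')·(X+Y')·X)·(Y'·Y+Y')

(X+X·Y')'·(Y+Y')·((Y+Y')·X'+(Y+Y')·(X+Y')·X)·(Y'·Y+Y')
= X'·(Y+Y')·((Y+Y')·X'+(Y+Y')·(X+Y')·X)·(Y'·Y+Y')   — absorption
= X'·(Y+Y')·((Y+Y')·X'+(Y+Y')·X)·(Y'·Y+Y')   — absorption
= X'·(Y+Y')·(Y+Y')·(Y'·Y+Y')   — distribution
= X'·(Y+Y')·(Y'·Y+Y')   — complement / identity
= X'·(Y'·Y+Y')   — complement / identity
= X'·Y'   — complement / identity

X'·Y'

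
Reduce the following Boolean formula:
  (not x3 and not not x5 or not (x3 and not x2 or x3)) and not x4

not x3 and not x4

(not x3 and not not x5 or not (x3 and not x2 or x3)) and not x4
= (not x3 and not not x5 or not x3) and not x4   — absorption
= (not x3 and x5 or not x3) and not x4   — double negation
= not x3 and not x4   — absorption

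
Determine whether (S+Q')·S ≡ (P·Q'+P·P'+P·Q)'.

E1: (S+Q')·S
    = S
E2: (P·Q'+P·P'+P·Q)'
    = (P·Q'+P·Q)'
    = P'
These differ: at P=0, Q=0, S=0, E1 = 0 but E2 = 1.

No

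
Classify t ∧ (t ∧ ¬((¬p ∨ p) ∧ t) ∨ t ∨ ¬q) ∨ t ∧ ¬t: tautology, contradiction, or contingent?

contingent

t ∧ (t ∧ ¬((¬p ∨ p) ∧ t) ∨ t ∨ ¬q) ∨ t ∧ ¬t
= t ∧ (t ∧ ¬t ∨ t ∨ ¬q) ∨ t ∧ ¬t   — complement / identity
= t ∧ (t ∨ ¬q) ∨ t ∧ ¬t   — complement / identity
= t ∧ (t ∨ ¬q)   — complement / identity
= t   — absorption
This depends on t, so it is not a constant.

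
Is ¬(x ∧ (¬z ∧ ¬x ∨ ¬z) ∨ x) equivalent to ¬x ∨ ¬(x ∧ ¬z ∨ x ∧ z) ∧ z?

Yes

E1: ¬(x ∧ (¬z ∧ ¬x ∨ ¬z) ∨ x)
    = ¬(x ∧ ¬z ∨ x)   — absorption
    = ¬x   — absorption
E2: ¬x ∨ ¬(x ∧ ¬z ∨ x ∧ z) ∧ z
    = ¬x ∨ ¬x ∧ z   — distribution
    = ¬x   — absorption
Both reduce to ¬x, so they are equivalent.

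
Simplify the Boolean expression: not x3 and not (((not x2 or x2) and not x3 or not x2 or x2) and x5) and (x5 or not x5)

not x3 and not (((not x2 or x2) and not x3 or not x2 or x2) and x5) and (x5 or not x5)
= not x3 and not ((not x2 or x2) and x5) and (x5 or not x5)   (absorption)
= not x3 and not x5 and (x5 or not x5)   (complement / identity)
= not x3 and not x5   (complement / identity)

not x3 and not x5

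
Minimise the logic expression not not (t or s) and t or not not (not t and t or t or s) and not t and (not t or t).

t or s

not not (t or s) and t or not not (not t and t or t or s) and not t and (not t or t)
= not not (t or s) and t or not not (not t and t or t or s) and not t
= not not (t or s) and t or not not (t or s) and not t
= not not (t or s)
= t or s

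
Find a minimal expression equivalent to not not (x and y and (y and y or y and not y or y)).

not not (x and y and (y and y or y and not y or y))
= not not (x and y and (y or y))   [distribution]
= x and y and (y or y)   [double negation]
= x and y and y   [idempotence]
= x and y   [idempotence]

x and y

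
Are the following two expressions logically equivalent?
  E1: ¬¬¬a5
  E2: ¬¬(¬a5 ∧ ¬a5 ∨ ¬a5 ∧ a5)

E1: ¬¬¬a5
    = ¬a5   [double negation]
E2: ¬¬(¬a5 ∧ ¬a5 ∨ ¬a5 ∧ a5)
    = ¬¬¬a5   [distribution]
    = ¬a5   [double negation]
Both reduce to ¬a5, so they are equivalent.

Yes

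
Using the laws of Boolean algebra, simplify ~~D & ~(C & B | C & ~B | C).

~~D & ~(C & B | C & ~B | C)
= ~~D & ~(C & B | C)   [absorption]
= ~~D & ~C   [absorption]
= D & ~C   [double negation]

D & ~C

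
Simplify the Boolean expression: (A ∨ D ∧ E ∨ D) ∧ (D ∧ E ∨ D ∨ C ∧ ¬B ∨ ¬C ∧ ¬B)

D ∨ A ∧ ¬B

(A ∨ D ∧ E ∨ D) ∧ (D ∧ E ∨ D ∨ C ∧ ¬B ∨ ¬C ∧ ¬B)
= (A ∨ D ∧ E ∨ D) ∧ (D ∧ E ∨ D ∨ ¬B)   (distribution)
= D ∧ E ∨ D ∨ A ∧ ¬B   (distribution)
= D ∨ A ∧ ¬B   (absorption)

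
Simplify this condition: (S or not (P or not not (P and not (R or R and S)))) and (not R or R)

(S or not (P or not not (P and not (R or R and S)))) and (not R or R)
= (S or not (P or not not (P and not R))) and (not R or R)   — absorption
= (S or not (P or P and not R)) and (not R or R)   — double negation
= S or not (P or P and not R)   — complement / identity
= S or not P   — absorption

S or not P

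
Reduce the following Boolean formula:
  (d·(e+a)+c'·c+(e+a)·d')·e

(d·(e+a)+c'·c+(e+a)·d')·e
= (d·(e+a)+(e+a)·d')·e   — complement / identity
= (e+a)·e   — distribution
= e   — absorption

e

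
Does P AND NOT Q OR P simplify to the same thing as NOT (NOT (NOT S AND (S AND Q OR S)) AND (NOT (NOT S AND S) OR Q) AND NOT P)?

Yes

E1: P AND NOT Q OR P
    = P   — absorption
E2: NOT (NOT (NOT S AND (S AND Q OR S)) AND (NOT (NOT S AND S) OR Q) AND NOT P)
    = NOT (NOT (NOT S AND S) AND (NOT (NOT S AND S) OR Q) AND NOT P)   — absorption
    = NOT (NOT (NOT S AND S) AND NOT P)   — absorption
    = NOT S AND S OR P   — De Morgan
    = P   — complement / identity
Both reduce to P, so they are equivalent.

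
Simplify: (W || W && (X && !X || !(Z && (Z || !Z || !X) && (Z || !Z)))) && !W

false

(W || W && (X && !X || !(Z && (Z || !Z || !X) && (Z || !Z)))) && !W
= (W || W && (X && !X || !(Z && (Z || !Z)))) && !W   — absorption
= (W || W && (X && !X || !Z)) && !W   — complement / identity
= (W || W && !Z) && !W   — complement / identity
= W && !W   — absorption
= false   — complement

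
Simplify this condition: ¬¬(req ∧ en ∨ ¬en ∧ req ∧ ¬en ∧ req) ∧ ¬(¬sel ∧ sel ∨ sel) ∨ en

¬¬(req ∧ en ∨ ¬en ∧ req ∧ ¬en ∧ req) ∧ ¬(¬sel ∧ sel ∨ sel) ∨ en
= (req ∧ en ∨ ¬en ∧ req ∧ ¬en ∧ req) ∧ ¬(¬sel ∧ sel ∨ sel) ∨ en   (double negation)
= (req ∧ en ∨ ¬en ∧ req ∧ ¬en ∧ req) ∧ ¬sel ∨ en   (complement / identity)
= (req ∧ en ∨ ¬en ∧ req) ∧ ¬sel ∨ en   (idempotence)
= req ∧ ¬sel ∨ en   (distribution)

req ∧ ¬sel ∨ en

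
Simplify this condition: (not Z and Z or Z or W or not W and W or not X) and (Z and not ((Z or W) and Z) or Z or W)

Z or W

(not Z and Z or Z or W or not W and W or not X) and (Z and not ((Z or W) and Z) or Z or W)
= (Z or W or not W and W or not X) and (Z and not ((Z or W) and Z) or Z or W)   — complement / identity
= (Z or W or not W and W or not X) and (Z and not Z or Z or W)   — absorption
= (Z or W or not X) and (Z and not Z or Z or W)   — complement / identity
= (Z or W or not X) and (Z or W)   — complement / identity
= Z or W   — absorption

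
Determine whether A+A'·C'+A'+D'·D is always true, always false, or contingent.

always true

A+A'·C'+A'+D'·D
= A+A'+D'·D   [absorption]
= A+A'   [complement / identity]
= 1   [complement]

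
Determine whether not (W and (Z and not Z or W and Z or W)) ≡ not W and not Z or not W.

Yes

E1: not (W and (Z and not Z or W and Z or W))
    = not (W and (W and Z or W))   (complement / identity)
    = not (W and W)   (absorption)
    = not W   (idempotence)
E2: not W and not Z or not W
    = not W   (absorption)
Both reduce to not W, so they are equivalent.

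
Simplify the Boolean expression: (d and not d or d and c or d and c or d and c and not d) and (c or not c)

d and c

(d and not d or d and c or d and c or d and c and not d) and (c or not c)
= (d and c or d and c or d and c and not d) and (c or not c)   (complement / identity)
= (d and c or d and c and not d) and (c or not c)   (idempotence)
= d and c or d and c and not d   (complement / identity)
= d and c   (absorption)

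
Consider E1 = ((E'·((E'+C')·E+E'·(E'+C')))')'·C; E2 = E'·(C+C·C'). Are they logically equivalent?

E1: ((E'·((E'+C')·E+E'·(E'+C')))')'·C
    = ((E'·(E'+C'))')'·C   (distribution)
    = ((E')')'·C   (absorption)
    = E'·C   (double negation)
E2: E'·(C+C·C')
    = E'·C   (complement / identity)
Both reduce to E'·C, so they are equivalent.

Yes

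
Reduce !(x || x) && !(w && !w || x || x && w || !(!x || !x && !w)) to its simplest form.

!x

!(x || x) && !(w && !w || x || x && w || !(!x || !x && !w))
= !(x || x) && !(x || x && w || !(!x || !x && !w))   — complement / identity
= !(x || x) && !(x || x && w || !!x)   — absorption
= !(x || x) && !(x || !!x)   — absorption
= !(x || x) && !(x || x)   — double negation
= !(x || x)   — idempotence
= !x   — idempotence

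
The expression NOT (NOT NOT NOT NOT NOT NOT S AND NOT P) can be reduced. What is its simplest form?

NOT (NOT NOT NOT NOT NOT NOT S AND NOT P)
= NOT (NOT NOT NOT NOT S AND NOT P)   [double negation]
= NOT (NOT NOT S AND NOT P)   [double negation]
= NOT S OR P   [De Morgan]

NOT S OR P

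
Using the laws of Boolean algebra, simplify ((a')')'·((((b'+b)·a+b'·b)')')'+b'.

a'+b'

((a')')'·((((b'+b)·a+b'·b)')')'+b'
= a'·((((b'+b)·a+b'·b)')')'+b'
= a'·((b'+b)·a+b'·b)'+b'
= a'·((b'+b)·a)'+b'
= a'·a'+b'
= a'+b'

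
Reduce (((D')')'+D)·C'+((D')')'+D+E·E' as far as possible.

(((D')')'+D)·C'+((D')')'+D+E·E'
= ((D')')'+D+E·E'   [absorption]
= D'+D+E·E'   [double negation]
= D'+D   [complement / identity]
= 1   [complement]

1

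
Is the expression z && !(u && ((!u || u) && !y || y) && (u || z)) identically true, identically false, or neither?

neither

z && !(u && ((!u || u) && !y || y) && (u || z))
= z && !(u && (!y || y) && (u || z))   [complement / identity]
= z && !(u && (u || z))   [complement / identity]
= z && !u   [absorption]
This depends on u, z, so it is not a constant.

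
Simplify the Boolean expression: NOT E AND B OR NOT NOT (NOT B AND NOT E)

NOT E AND B OR NOT NOT (NOT B AND NOT E)
= NOT E AND B OR NOT B AND NOT E   — double negation
= NOT E   — distribution

NOT E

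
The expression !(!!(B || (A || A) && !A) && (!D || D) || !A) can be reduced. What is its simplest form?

!B && A

!(!!(B || (A || A) && !A) && (!D || D) || !A)
= !(!!(B || A && !A) && (!D || D) || !A)   [idempotence]
= !(!!(B || A && !A) || !A)   [complement / identity]
= !(B || A && !A) && A   [De Morgan]
= !B && A   [complement / identity]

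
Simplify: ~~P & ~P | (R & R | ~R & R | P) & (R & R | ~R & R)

R

~~P & ~P | (R & R | ~R & R | P) & (R & R | ~R & R)
= ~~P & ~P | R & R | ~R & R
= P & ~P | R & R | ~R & R
= P & ~P | R
= R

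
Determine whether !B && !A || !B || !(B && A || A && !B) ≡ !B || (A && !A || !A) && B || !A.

E1: !B && !A || !B || !(B && A || A && !B)
    = !B && !A || !B || !A   — distribution
    = !B || !A   — absorption
E2: !B || (A && !A || !A) && B || !A
    = !B || !A && B || !A   — complement / identity
    = !B || !A   — absorption
Both reduce to !B || !A, so they are equivalent.

Yes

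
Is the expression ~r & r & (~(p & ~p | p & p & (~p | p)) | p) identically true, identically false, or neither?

identically false

~r & r & (~(p & ~p | p & p & (~p | p)) | p)
= ~r & r & (~(p & ~p | p & p) | p)   [complement / identity]
= ~r & r & (~p | p)   [distribution]
= ~r & r   [complement / identity]
= 0   [complement]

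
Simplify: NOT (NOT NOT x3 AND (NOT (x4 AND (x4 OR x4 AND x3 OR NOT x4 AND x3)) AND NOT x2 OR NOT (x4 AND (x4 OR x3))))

NOT x3 OR x4

NOT (NOT NOT x3 AND (NOT (x4 AND (x4 OR x4 AND x3 OR NOT x4 AND x3)) AND NOT x2 OR NOT (x4 AND (x4 OR x3))))
= NOT (NOT NOT x3 AND (NOT (x4 AND (x4 OR x3)) AND NOT x2 OR NOT (x4 AND (x4 OR x3))))
= NOT (NOT NOT x3 AND NOT (x4 AND (x4 OR x3)))
= NOT x3 OR x4 AND (x4 OR x3)
= NOT x3 OR x4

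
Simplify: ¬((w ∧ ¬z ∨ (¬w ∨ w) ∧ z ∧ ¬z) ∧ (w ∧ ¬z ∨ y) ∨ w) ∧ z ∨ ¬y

¬w ∧ z ∨ ¬y

¬((w ∧ ¬z ∨ (¬w ∨ w) ∧ z ∧ ¬z) ∧ (w ∧ ¬z ∨ y) ∨ w) ∧ z ∨ ¬y
= ¬((w ∧ ¬z ∨ z ∧ ¬z) ∧ (w ∧ ¬z ∨ y) ∨ w) ∧ z ∨ ¬y   (complement / identity)
= ¬(w ∧ ¬z ∧ (w ∧ ¬z ∨ y) ∨ w) ∧ z ∨ ¬y   (complement / identity)
= ¬(w ∧ ¬z ∨ w) ∧ z ∨ ¬y   (absorption)
= ¬w ∧ z ∨ ¬y   (absorption)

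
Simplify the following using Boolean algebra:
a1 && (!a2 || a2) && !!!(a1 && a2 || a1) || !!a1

a1

a1 && (!a2 || a2) && !!!(a1 && a2 || a1) || !!a1
= a1 && (!a2 || a2) && !!!(a1 && a2 || a1) || a1
= a1 && !!!(a1 && a2 || a1) || a1
= a1 && !(a1 && a2 || a1) || a1
= a1 && !a1 || a1
= a1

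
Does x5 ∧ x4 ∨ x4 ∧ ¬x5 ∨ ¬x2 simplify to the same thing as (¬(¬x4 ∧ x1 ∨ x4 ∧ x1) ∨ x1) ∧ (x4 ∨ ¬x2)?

E1: x5 ∧ x4 ∨ x4 ∧ ¬x5 ∨ ¬x2
    = x4 ∨ ¬x2   — distribution
E2: (¬(¬x4 ∧ x1 ∨ x4 ∧ x1) ∨ x1) ∧ (x4 ∨ ¬x2)
    = (¬x1 ∨ x1) ∧ (x4 ∨ ¬x2)   — distribution
    = x4 ∨ ¬x2   — complement / identity
Both reduce to x4 ∨ ¬x2, so they are equivalent.

Yes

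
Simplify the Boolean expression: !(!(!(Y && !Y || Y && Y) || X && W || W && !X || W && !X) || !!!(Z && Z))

(!Y || W) && Z

!(!(!(Y && !Y || Y && Y) || X && W || W && !X || W && !X) || !!!(Z && Z))
= !(!(!(Y && !Y || Y && Y) || X && W || W && !X || W && !X) || !!!Z)
= !(!(!(Y && !Y || Y && Y) || X && W || W && !X || W && !X) || !Z)
= !(!(!(Y && !Y || Y && Y) || X && W || W && !X) || !Z)
= !(!(!Y || X && W || W && !X) || !Z)
= !(!(!Y || W) || !Z)
= (!Y || W) && Z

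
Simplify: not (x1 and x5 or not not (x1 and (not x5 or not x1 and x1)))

not x1

not (x1 and x5 or not not (x1 and (not x5 or not x1 and x1)))
= not (x1 and x5 or not not (x1 and not x5))   (complement / identity)
= not (x1 and x5 or x1 and not x5)   (double negation)
= not x1   (distribution)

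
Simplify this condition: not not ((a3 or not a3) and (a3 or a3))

a3

not not ((a3 or not a3) and (a3 or a3))
= not not (a3 or not a3 and a3)
= a3 or not a3 and a3
= a3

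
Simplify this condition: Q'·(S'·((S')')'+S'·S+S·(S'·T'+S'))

Q'·S'

Q'·(S'·((S')')'+S'·S+S·(S'·T'+S'))
= Q'·(S'·S'+S'·S+S·(S'·T'+S'))   — double negation
= Q'·(S'·S'+S'·S+S·S')   — absorption
= Q'·(S'·S'+S·S')   — complement / identity
= Q'·S'   — distribution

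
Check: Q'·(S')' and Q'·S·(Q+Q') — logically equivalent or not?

E1: Q'·(S')'
    = Q'·S
E2: Q'·S·(Q+Q')
    = Q'·S
Both reduce to Q'·S, so they are equivalent.

Yes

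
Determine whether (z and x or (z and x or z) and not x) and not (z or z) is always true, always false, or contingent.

(z and x or (z and x or z) and not x) and not (z or z)
= (z and x or z and not x) and not (z or z)
= (z and x or z and not x) and not z
= z and not z
= False

always false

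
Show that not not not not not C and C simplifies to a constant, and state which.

False

not not not not not C and C
= not not not C and C   — double negation
= not C and C   — double negation
= False   — complement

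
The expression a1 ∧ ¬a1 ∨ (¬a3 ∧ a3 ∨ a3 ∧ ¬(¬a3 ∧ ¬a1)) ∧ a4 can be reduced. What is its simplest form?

a1 ∧ ¬a1 ∨ (¬a3 ∧ a3 ∨ a3 ∧ ¬(¬a3 ∧ ¬a1)) ∧ a4
= (¬a3 ∧ a3 ∨ a3 ∧ ¬(¬a3 ∧ ¬a1)) ∧ a4   — complement / identity
= (¬a3 ∧ a3 ∨ a3 ∧ (a3 ∨ a1)) ∧ a4   — De Morgan
= (¬a3 ∧ a3 ∨ a3) ∧ a4   — absorption
= a3 ∧ a4   — complement / identity

a3 ∧ a4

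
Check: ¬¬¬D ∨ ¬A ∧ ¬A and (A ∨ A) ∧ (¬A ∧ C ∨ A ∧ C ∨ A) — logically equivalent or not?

No

E1: ¬¬¬D ∨ ¬A ∧ ¬A
    = ¬D ∨ ¬A ∧ ¬A   (double negation)
    = ¬D ∨ ¬A   (idempotence)
E2: (A ∨ A) ∧ (¬A ∧ C ∨ A ∧ C ∨ A)
    = (A ∨ A) ∧ (C ∨ A)   (distribution)
    = A ∧ C ∨ A   (distribution)
    = A   (absorption)
These differ: at A=0, C=0, D=1, E1 = 1 but E2 = 0.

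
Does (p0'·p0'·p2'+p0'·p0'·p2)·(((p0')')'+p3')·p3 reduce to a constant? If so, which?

(p0'·p0'·p2'+p0'·p0'·p2)·(((p0')')'+p3')·p3
= p0'·p0'·(((p0')')'+p3')·p3
= p0'·(((p0')')'+p3')·p3
= p0'·(p0'+p3')·p3
= p0'·p3
This depends on p0, p3, so it is not a constant.

no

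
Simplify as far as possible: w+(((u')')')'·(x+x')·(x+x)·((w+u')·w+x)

w+(((u')')')'·(x+x')·(x+x)·((w+u')·w+x)
= w+(((u')')')'·(x+x)·((w+u')·w+x)   — complement / identity
= w+(((u')')')'·(x+x)·(w+x)   — absorption
= w+(u')'·(x+x)·(w+x)   — double negation
= w+u·(x+x)·(w+x)   — double negation
= w+u·(x+x·w)   — distribution
= w+u·x   — absorption

w+u·x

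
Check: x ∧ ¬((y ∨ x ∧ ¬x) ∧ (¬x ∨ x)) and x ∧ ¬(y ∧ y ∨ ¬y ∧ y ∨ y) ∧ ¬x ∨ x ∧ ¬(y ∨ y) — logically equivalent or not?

E1: x ∧ ¬((y ∨ x ∧ ¬x) ∧ (¬x ∨ x))
    = x ∧ ¬(y ∧ (¬x ∨ x))   (complement / identity)
    = x ∧ ¬y   (complement / identity)
E2: x ∧ ¬(y ∧ y ∨ ¬y ∧ y ∨ y) ∧ ¬x ∨ x ∧ ¬(y ∨ y)
    = x ∧ ¬(y ∨ y) ∧ ¬x ∨ x ∧ ¬(y ∨ y)   (distribution)
    = x ∧ ¬(y ∨ y)   (absorption)
    = x ∧ ¬y   (idempotence)
Both reduce to x ∧ ¬y, so they are equivalent.

Yes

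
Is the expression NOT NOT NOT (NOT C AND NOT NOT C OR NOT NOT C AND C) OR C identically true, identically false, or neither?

NOT NOT NOT (NOT C AND NOT NOT C OR NOT NOT C AND C) OR C
= NOT NOT NOT NOT NOT C OR C   (distribution)
= NOT NOT NOT C OR C   (double negation)
= NOT C OR C   (double negation)
= TRUE   (complement)

identically true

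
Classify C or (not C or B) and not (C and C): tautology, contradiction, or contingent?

C or (not C or B) and not (C and C)
= C or (not C or B) and not C   — idempotence
= C or not C   — absorption
= True   — complement

tautology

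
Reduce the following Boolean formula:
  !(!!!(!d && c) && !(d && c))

!(!!!(!d && c) && !(d && c))
= !(!(!d && c) && !(d && c))
= !d && c || d && c
= c

c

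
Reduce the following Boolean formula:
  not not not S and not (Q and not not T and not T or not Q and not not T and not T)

not not not S and not (Q and not not T and not T or not Q and not not T and not T)
= not not not S and not (not not T and not T)   [distribution]
= not not not S and (not T or T)   [De Morgan]
= not not not S   [complement / identity]
= not S   [double negation]

not S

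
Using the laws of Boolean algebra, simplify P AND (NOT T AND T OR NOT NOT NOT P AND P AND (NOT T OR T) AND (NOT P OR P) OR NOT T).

P AND NOT T

P AND (NOT T AND T OR NOT NOT NOT P AND P AND (NOT T OR T) AND (NOT P OR P) OR NOT T)
= P AND (NOT NOT NOT P AND P AND (NOT T OR T) AND (NOT P OR P) OR NOT T)   [complement / identity]
= P AND (NOT NOT NOT P AND P AND (NOT T OR T) OR NOT T)   [complement / identity]
= P AND (NOT NOT NOT P AND P OR NOT T)   [complement / identity]
= P AND (NOT P AND P OR NOT T)   [double negation]
= P AND NOT T   [complement / identity]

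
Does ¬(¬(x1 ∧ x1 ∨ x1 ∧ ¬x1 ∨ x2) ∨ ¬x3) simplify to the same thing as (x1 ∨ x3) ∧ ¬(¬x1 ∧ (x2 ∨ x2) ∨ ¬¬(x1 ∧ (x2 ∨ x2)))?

No

E1: ¬(¬(x1 ∧ x1 ∨ x1 ∧ ¬x1 ∨ x2) ∨ ¬x3)
    = ¬(¬(x1 ∨ x2) ∨ ¬x3)
    = (x1 ∨ x2) ∧ x3
E2: (x1 ∨ x3) ∧ ¬(¬x1 ∧ (x2 ∨ x2) ∨ ¬¬(x1 ∧ (x2 ∨ x2)))
    = (x1 ∨ x3) ∧ ¬(¬x1 ∧ (x2 ∨ x2) ∨ x1 ∧ (x2 ∨ x2))
    = (x1 ∨ x3) ∧ ¬(x2 ∨ x2)
    = (x1 ∨ x3) ∧ ¬x2
These differ: at x1=1, x2=1, x3=1, E1 = 1 but E2 = 0.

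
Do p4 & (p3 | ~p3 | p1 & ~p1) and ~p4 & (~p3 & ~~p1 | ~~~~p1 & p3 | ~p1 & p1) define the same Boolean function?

No

E1: p4 & (p3 | ~p3 | p1 & ~p1)
    = p4 & (p3 | ~p3)   [complement / identity]
    = p4   [complement / identity]
E2: ~p4 & (~p3 & ~~p1 | ~~~~p1 & p3 | ~p1 & p1)
    = ~p4 & (~p3 & ~~p1 | ~~~~p1 & p3)   [complement / identity]
    = ~p4 & (~p3 & ~~p1 | ~~p1 & p3)   [double negation]
    = ~p4 & ~~p1   [distribution]
    = ~p4 & p1   [double negation]
These differ: at p1=0, p3=0, p4=1, E1 = 1 but E2 = 0.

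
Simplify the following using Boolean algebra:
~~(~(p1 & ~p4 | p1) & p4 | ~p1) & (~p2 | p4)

~~(~(p1 & ~p4 | p1) & p4 | ~p1) & (~p2 | p4)
= ~~(~p1 & p4 | ~p1) & (~p2 | p4)   (absorption)
= ~~~p1 & (~p2 | p4)   (absorption)
= ~p1 & (~p2 | p4)   (double negation)

~p1 & (~p2 | p4)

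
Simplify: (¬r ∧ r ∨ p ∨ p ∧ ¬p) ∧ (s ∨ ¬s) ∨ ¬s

p ∨ ¬s

(¬r ∧ r ∨ p ∨ p ∧ ¬p) ∧ (s ∨ ¬s) ∨ ¬s
= (p ∨ p ∧ ¬p) ∧ (s ∨ ¬s) ∨ ¬s
= p ∧ (s ∨ ¬s) ∨ ¬s
= p ∨ ¬s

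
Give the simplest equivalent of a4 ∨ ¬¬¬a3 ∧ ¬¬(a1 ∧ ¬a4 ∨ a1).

a4 ∨ ¬a3 ∧ a1

a4 ∨ ¬¬¬a3 ∧ ¬¬(a1 ∧ ¬a4 ∨ a1)
= a4 ∨ ¬a3 ∧ ¬¬(a1 ∧ ¬a4 ∨ a1)
= a4 ∨ ¬a3 ∧ ¬¬a1
= a4 ∨ ¬a3 ∧ a1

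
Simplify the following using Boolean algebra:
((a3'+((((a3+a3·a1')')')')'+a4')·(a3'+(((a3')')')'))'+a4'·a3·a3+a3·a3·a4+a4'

((a3'+((((a3+a3·a1')')')')'+a4')·(a3'+(((a3')')')'))'+a4'·a3·a3+a3·a3·a4+a4'
= ((a3'+(((a3')')')'+a4')·(a3'+(((a3')')')'))'+a4'·a3·a3+a3·a3·a4+a4'   (absorption)
= ((a3'+(((a3')')')'+a4')·(a3'+(((a3')')')'))'+a3·a3+a4'   (distribution)
= (a3'+(((a3')')')')'+a3·a3+a4'   (absorption)
= a3·((a3')')'+a3·a3+a4'   (De Morgan)
= a3·a3'+a3·a3+a4'   (double negation)
= a3+a4'   (distribution)

a3+a4'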